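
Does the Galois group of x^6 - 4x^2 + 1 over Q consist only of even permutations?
The polynomial is irreducible of degree 6 over Q. Its discriminant is -3356224, which is not a perfect square. A Galois group lies in the alternating group exactly when the discriminant is a square in Q, so the Galois group (S_4 x C_2) is not contained in A_6.

No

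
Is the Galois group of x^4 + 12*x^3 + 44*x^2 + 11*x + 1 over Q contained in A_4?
No

The polynomial is irreducible of degree 4 over Q. Its discriminant is 1813909, which is not a perfect square. A Galois group lies in the alternating group exactly when the discriminant is a square in Q, so the Galois group (S_4) is not contained in A_4.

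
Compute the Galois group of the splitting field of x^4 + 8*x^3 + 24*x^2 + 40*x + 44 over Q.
The polynomial is an irreducible quartic over Q and its discriminant is 331776 = 576^2, a perfect square, so the Galois group is contained in A_4. The resolvent cubic y^3 - 24*y^2 + 144*y - 192 is irreducible over Q. An irreducible resolvent with square discriminant gives A_4.

A_4, the alternating group on 4 letters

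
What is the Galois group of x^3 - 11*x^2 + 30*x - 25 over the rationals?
S_3

The polynomial is an irreducible cubic over Q and its discriminant is -575, which is not a perfect square. For an irreducible cubic, a non-square discriminant gives Galois group S_3.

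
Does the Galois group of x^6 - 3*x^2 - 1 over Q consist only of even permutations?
Yes

The polynomial is irreducible of degree 6 over Q. Its discriminant is 419904 = 648^2, a perfect square. A Galois group lies in the alternating group exactly when the discriminant is a square in Q, so the Galois group (A_4) is contained in A_6.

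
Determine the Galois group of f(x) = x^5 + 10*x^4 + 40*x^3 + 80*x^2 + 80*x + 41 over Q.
F_20 (order 20)

The polynomial f is an irreducible quintic over Q, so G = Gal(f/Q) is a transitive subgroup of S_5: one of C_5 (5T1, order 5), D_5 (5T2, order 10), F_20 (5T3, order 20), A_5 (5T4, order 60) or S_5 (5T5, order 120). The discriminant of f is 20503125, which is not a perfect square, so G is not contained in A_5. The transitive groups of degree 5 not contained in A_5 are: F_20 (5T3, order 20), S_5 (5T5, order 120). By Dedekind's theorem, for a prime p not dividing disc(f) the degrees of the irreducible factors of f mod p form the cycle type of an element of G. Factoring f modulo the 18 such primes p <= 71 (skipping 3, 5, which divide the discriminant), each new pattern first appears at: mod 2: f = (x + 1)(x^4 + x^3 + x^2 + x + 1), pattern 4+1; mod 11: f = (x^5 + 10x^4 + 7x^3 + 3x^2 + 3x + 8), pattern 5; mod 19: f = (x + 7)(x^2 + 5x + 12)(x^2 + 17x + 17), pattern 2+2+1; mod 41: f = (x)(x + 7)(x + 10)(x + 11)(x + 23), pattern 1+1+1+1+1. No other pattern occurs in this range, so the set of observed cycle types is {4+1, 5, 2+2+1, 1+1+1+1+1}. The candidates containing elements of all these cycle types are F_20 (5T3) of order 20, S_5 (5T5) of order 120; the others are excluded. The observed types are precisely the cycle types that occur in F_20 (5T3). Each of the other remaining candidates has further cycle types, and by the Chebotarev density theorem the matching factorization patterns would occur for a proportion of primes equal to their share of the group: S_5 (5T5) additionally contains elements of type 3+2, 3+1+1, 2+1+1+1 (50 of its 120 elements, about 42% of primes). None of the 18 primes tested shows any such pattern (for each of these groups the chance of that is below 10^-4), which rules them out. Hence G = F_20 (5T3), of order 20.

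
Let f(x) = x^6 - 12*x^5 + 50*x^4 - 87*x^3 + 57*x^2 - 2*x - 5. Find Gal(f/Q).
The polynomial f is an irreducible sextic over Q, so G = Gal(f/Q) is one of the 16 transitive subgroups 6T1, ..., 6T16 of S_6. The discriminant of f is 30991489 = 5567^2, a perfect square, so G is contained in A_6. The transitive groups of degree 6 contained in A_6 are: A_4 (6T4, order 12), S_4 (6T7, order 24), (C_3 x C_3) : C_4 (6T10, order 36), PSL(2,5) (6T12, order 60), A_6 (6T15, order 360). By Dedekind's theorem, for a prime p not dividing disc(f) the degrees of the irreducible factors of f mod p form the cycle type of an element of G. Factoring f modulo the 21 such primes p <= 79 (skipping 19, which divides the discriminant), each new pattern first appears at: mod 2: f = (x + 1)(x^5 + x^4 + x^3 + x + 1), pattern 5+1; mod 7: f = (x^3 + 3x^2 + x + 1)(x^3 + 6x^2 + 3x + 2), pattern 3+3; mod 61: f = (x + 35)(x + 57)(x^2 + 7x + 30)(x^2 + 11x + 13), pattern 2+2+1+1. No other pattern occurs in this range, so the set of observed cycle types is {5+1, 3+3, 2+2+1+1}. The candidates containing elements of all these cycle types are PSL(2,5) (6T12) of order 60, A_6 (6T15) of order 360; the others are excluded. The observed types are precisely the cycle types that occur in PSL(2,5) (6T12) (apart from the identity). Each of the other remaining candidates has further cycle types, and by the Chebotarev density theorem the matching factorization patterns would occur for a proportion of primes equal to their share of the group: A_6 (6T15) additionally contains elements of type 4+2, 3+1+1+1 (130 of its 360 elements, about 36% of primes). None of the 21 primes tested shows any such pattern (for each of these groups the chance of that is below 10^-4), which rules them out. Hence G = PSL(2,5) (6T12), of order 60.

PSL(2,5)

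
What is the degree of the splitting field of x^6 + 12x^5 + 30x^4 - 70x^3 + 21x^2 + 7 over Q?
The degree of the splitting field over Q equals the order of the Galois group, so first determine the group. The polynomial f is an irreducible sextic over Q, so G = Gal(f/Q) is one of the 16 transitive subgroups 6T1, ..., 6T16 of S_6. The discriminant of f is -31321103260608, which is not a perfect square, so G is not contained in A_6. The transitive groups of degree 6 not contained in A_6 are: C_6 (6T1, order 6), S_3 (6T2, order 6), D_6 (6T3, order 12), C_3 x S_3 (6T5, order 18), A_4 x C_2 (6T6, order 24), S_4 (6T8, order 24), S_3 x S_3 (6T9, order 36), S_4 x C_2 (6T11, order 48), (S_3 x S_3) : C_2 (6T13, order 72), PGL(2,5) (6T14, order 120), S_6 (6T16, order 720). By Dedekind's theorem, for a prime p not dividing disc(f) the degrees of the irreducible factors of f mod p form the cycle type of an element of G. Factoring f modulo the 21 such primes p <= 89 (skipping 2, 3, 7, which divide the discriminant), each new pattern first appears at: mod 5: f = (x^6 + 2x^5 + x^2 + 2), pattern 6; mod 11: f = (x + 6)(x^5 + 6x^4 + 5x^3 + 10x^2 + 5x + 3), pattern 5+1; mod 13: f = (x + 1)(x + 10)(x^4 + x^3 + 9x^2 + 3x + 2), pattern 4+1+1; mod 23: f = (x + 7)(x + 15)(x^2 + 17x + 17)(x^2 + 19x + 12), pattern 2+2+1+1; mod 43: f = (x^3 + 13x^2 + 41)(x^3 + 42x^2 + 18), pattern 3+3; mod 61: f = (x^2 + 19x + 54)(x^2 + 22x + 53)(x^2 + 32x + 23), pattern 2+2+2. No other pattern occurs in this range, so the set of observed cycle types is {6, 5+1, 4+1+1, 2+2+1+1, 3+3, 2+2+2}. The candidates containing elements of all these cycle types are PGL(2,5) (6T14) of order 120, S_6 (6T16) of order 720; the others are excluded. The observed types are precisely the cycle types that occur in PGL(2,5) (6T14) (apart from the identity). Each of the other remaining candidates has further cycle types, and by the Chebotarev density theorem the matching factorization patterns would occur for a proportion of primes equal to their share of the group: S_6 (6T16) additionally contains elements of type 4+2, 3+2+1, 3+1+1+1, 2+1+1+1+1 (265 of its 720 elements, about 37% of primes). None of the 21 primes tested shows any such pattern (for each of these groups the chance of that is below 10^-4), which rules them out. Hence G = PGL(2,5) (6T14), of order 120. The Galois group PGL(2,5) (6T14) has order 120, so the splitting field has degree 120 over Q.

120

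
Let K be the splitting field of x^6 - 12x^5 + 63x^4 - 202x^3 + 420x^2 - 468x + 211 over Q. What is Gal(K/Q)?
The polynomial f is an irreducible sextic over Q, so G = Gal(f/Q) is one of the 16 transitive subgroups 6T1, ..., 6T16 of S_6. The discriminant of f is -28010528989632, which is not a perfect square, so G is not contained in A_6. The transitive groups of degree 6 not contained in A_6 are: C_6 (6T1, order 6), S_3 (6T2, order 6), D_6 (6T3, order 12), C_3 x S_3 (6T5, order 18), A_4 x C_2 (6T6, order 24), S_4 (6T8, order 24), S_3 x S_3 (6T9, order 36), S_4 x C_2 (6T11, order 48), (S_3 x S_3) : C_2 (6T13, order 72), PGL(2,5) (6T14, order 120), S_6 (6T16, order 720). By Dedekind's theorem, for a prime p not dividing disc(f) the degrees of the irreducible factors of f mod p form the cycle type of an element of G. Factoring f modulo the 21 such primes p <= 89 (skipping 2, 3, 7, which divide the discriminant), each new pattern first appears at: mod 5: f = (x^6 + 3x^5 + 3x^4 + 3x^3 + 2x + 1), pattern 6; mod 11: f = (x + 5)(x^5 + 5x^4 + 5x^3 + 4x^2 + 4x + 7), pattern 5+1; mod 13: f = (x + 6)(x + 12)(x^4 + 9x^3 + 11x^2 + 5x + 6), pattern 4+1+1; mod 23: f = (x + 5)(x + 18)(x^2 + 14x + 4)(x^2 + 20x + 11), pattern 2+2+1+1; mod 43: f = (x^3 + 37x^2 + 12x + 4)(x^3 + 37x^2 + 15x + 42), pattern 3+3; mod 61: f = (x^2 + 9x + 56)(x^2 + 11x + 55)(x^2 + 29x + 5), pattern 2+2+2. No other pattern occurs in this range, so the set of observed cycle types is {6, 5+1, 4+1+1, 2+2+1+1, 3+3, 2+2+2}. The candidates containing elements of all these cycle types are PGL(2,5) (6T14) of order 120, S_6 (6T16) of order 720; the others are excluded. The observed types are precisely the cycle types that occur in PGL(2,5) (6T14) (apart from the identity). Each of the other remaining candidates has further cycle types, and by the Chebotarev density theorem the matching factorization patterns would occur for a proportion of primes equal to their share of the group: S_6 (6T16) additionally contains elements of type 4+2, 3+2+1, 3+1+1+1, 2+1+1+1+1 (265 of its 720 elements, about 37% of primes). None of the 21 primes tested shows any such pattern (for each of these groups the chance of that is below 10^-4), which rules them out. Hence G = PGL(2,5) (6T14), of order 120.

PGL(2,5)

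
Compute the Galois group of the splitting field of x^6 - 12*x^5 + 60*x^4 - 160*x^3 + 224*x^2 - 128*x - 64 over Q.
S_4

The polynomial f is an irreducible sextic over Q, so G = Gal(f/Q) is one of the 16 transitive subgroups 6T1, ..., 6T16 of S_6. The discriminant of f is 36352603193344 = 6029312^2, a perfect square, so G is contained in A_6. The transitive groups of degree 6 contained in A_6 are: A_4 (6T4, order 12), S_4 (6T7, order 24), (C_3 x C_3) : C_4 (6T10, order 36), PSL(2,5) (6T12, order 60), A_6 (6T15, order 360). By Dedekind's theorem, for a prime p not dividing disc(f) the degrees of the irreducible factors of f mod p form the cycle type of an element of G. Factoring f modulo the 79 such primes p <= 419 (skipping 2, 23, which divide the discriminant), each new pattern first appears at: mod 3: f = (x^3 + x^2 + x + 2)(x^3 + 2x^2 + 1), pattern 3+3; mod 5: f = (x^2 + x + 1)(x^4 + 2x^3 + 2x^2 + x + 1), pattern 4+2; mod 19: f = (x + 7)(x + 8)(x^2 + 14x + 9)(x^2 + 16x + 5), pattern 2+2+1+1; mod 223: f = (x + 30)(x + 65)(x + 107)(x + 112)(x + 154)(x + 189), pattern 1+1+1+1+1+1. No other pattern occurs in this range, so the set of observed cycle types is {3+3, 4+2, 2+2+1+1, 1+1+1+1+1+1}. The candidates containing elements of all these cycle types are S_4 (6T7) of order 24, (C_3 x C_3) : C_4 (6T10) of order 36, A_6 (6T15) of order 360; the others are excluded. The observed types are precisely the cycle types that occur in S_4 (6T7). Each of the other remaining candidates has further cycle types, and by the Chebotarev density theorem the matching factorization patterns would occur for a proportion of primes equal to their share of the group: (C_3 x C_3) : C_4 (6T10) additionally contains elements of type 3+1+1+1 (4 of its 36 elements, about 11% of primes); A_6 (6T15) additionally contains elements of type 5+1, 3+1+1+1 (184 of its 360 elements, about 51% of primes). None of the 79 primes tested shows any such pattern (for each of these groups the chance of that is below 10^-4), which rules them out. Hence G = S_4 (6T7), of order 24.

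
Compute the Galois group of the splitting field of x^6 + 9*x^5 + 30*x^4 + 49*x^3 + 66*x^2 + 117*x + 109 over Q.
The polynomial f is an irreducible sextic over Q, so G = Gal(f/Q) is one of the 16 transitive subgroups 6T1, ..., 6T16 of S_6. The discriminant of f is -67744512, which is not a perfect square, so G is not contained in A_6. The transitive groups of degree 6 not contained in A_6 are: C_6 (6T1, order 6), S_3 (6T2, order 6), D_6 (6T3, order 12), C_3 x S_3 (6T5, order 18), A_4 x C_2 (6T6, order 24), S_4 (6T8, order 24), S_3 x S_3 (6T9, order 36), S_4 x C_2 (6T11, order 48), (S_3 x S_3) : C_2 (6T13, order 72), PGL(2,5) (6T14, order 120), S_6 (6T16, order 720). By Dedekind's theorem, for a prime p not dividing disc(f) the degrees of the irreducible factors of f mod p form the cycle type of an element of G. Factoring f modulo the 23 such primes p <= 101 (skipping 2, 3, 11, which divide the discriminant), each new pattern first appears at: mod 5: f = (x^2 + 2x + 3)(x^2 + 3x + 4)(x^2 + 4x + 2), pattern 2+2+2; mod 7: f = (x^3 + x + 1)(x^3 + 2x^2 + x + 4), pattern 3+3; mod 31: f = (x + 1)(x + 15)(x + 16)(x + 18)(x + 25)(x + 27), pattern 1+1+1+1+1+1. No other pattern occurs in this range, so the set of observed cycle types is {2+2+2, 3+3, 1+1+1+1+1+1}. The candidates containing elements of all these cycle types are C_6 (6T1) of order 6, S_3 (6T2) of order 6, D_6 (6T3) of order 12, C_3 x S_3 (6T5) of order 18, A_4 x C_2 (6T6) of order 24, S_4 (6T8) of order 24, S_3 x S_3 (6T9) of order 36, S_4 x C_2 (6T11) of order 48, (S_3 x S_3) : C_2 (6T13) of order 72, PGL(2,5) (6T14) of order 120, S_6 (6T16) of order 720; the others are excluded. The observed types are precisely the cycle types that occur in S_3 (6T2). Each of the other remaining candidates has further cycle types, and by the Chebotarev density theorem the matching factorization patterns would occur for a proportion of primes equal to their share of the group: C_6 (6T1) additionally contains elements of type 6 (2 of its 6 elements, about 33% of primes); D_6 (6T3) additionally contains elements of type 6, 2+2+1+1 (5 of its 12 elements, about 42% of primes); C_3 x S_3 (6T5) additionally contains elements of type 6, 3+1+1+1 (10 of its 18 elements, about 56% of primes); A_4 x C_2 (6T6) additionally contains elements of type 6, 2+2+1+1, 2+1+1+1+1 (14 of its 24 elements, about 58% of primes); S_4 (6T8) additionally contains elements of type 4+1+1, 2+2+1+1 (9 of its 24 elements, about 38% of primes); S_3 x S_3 (6T9) additionally contains elements of type 6, 3+1+1+1, 2+2+1+1 (25 of its 36 elements, about 69% of primes); S_4 x C_2 (6T11) additionally contains elements of type 6, 4+2, 4+1+1, 2+2+1+1, 2+1+1+1+1 (32 of its 48 elements, about 67% of primes); (S_3 x S_3) : C_2 (6T13) additionally contains elements of type 6, 4+2, 3+2+1, 3+1+1+1, 2+2+1+1, 2+1+1+1+1 (61 of its 72 elements, about 85% of primes); PGL(2,5) (6T14) additionally contains elements of type 6, 5+1, 4+1+1, 2+2+1+1 (89 of its 120 elements, about 74% of primes); S_6 (6T16) additionally contains elements of type 6, 5+1, 4+2, 4+1+1, 3+2+1, 3+1+1+1, 2+2+1+1, 2+1+1+1+1 (664 of its 720 elements, about 92% of primes). None of the 23 primes tested shows any such pattern (for each of these groups the chance of that is below 10^-4), which rules them out. Hence G = S_3 (6T2), of order 6.

S_3, S_3 acting on 6 points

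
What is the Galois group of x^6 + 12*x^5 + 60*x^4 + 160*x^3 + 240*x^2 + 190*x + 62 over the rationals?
S_6 (order 720)

The polynomial f is an irreducible sextic over Q, so G = Gal(f/Q) is one of the 16 transitive subgroups 6T1, ..., 6T16 of S_6. The discriminant of f is -1292992, which is not a perfect square, so G is not contained in A_6. The transitive groups of degree 6 not contained in A_6 are: C_6 (6T1, order 6), S_3 (6T2, order 6), D_6 (6T3, order 12), C_3 x S_3 (6T5, order 18), A_4 x C_2 (6T6, order 24), S_4 (6T8, order 24), S_3 x S_3 (6T9, order 36), S_4 x C_2 (6T11, order 48), (S_3 x S_3) : C_2 (6T13, order 72), PGL(2,5) (6T14, order 120), S_6 (6T16, order 720). By Dedekind's theorem, for a prime p not dividing disc(f) the degrees of the irreducible factors of f mod p form the cycle type of an element of G. Factoring f modulo the 3 such primes p <= 7 (skipping 2, which divides the discriminant), each new pattern first appears at: mod 3: f = (x^6 + x^3 + x + 2), pattern 6; mod 5: f = (x + 3)(x + 4)(x^4 + 3x^2 + 4x + 1), pattern 4+1+1; mod 7: f = (x + 4)(x^2 + 1)(x^3 + x^2 + 6x + 5), pattern 3+2+1. No other pattern occurs in this range, so the set of observed cycle types is {6, 4+1+1, 3+2+1}. Among the candidates above, the only group containing elements of all these cycle types is S_6 (6T16); every other candidate lacks at least one of them. Hence G = S_6 (6T16), of order 720.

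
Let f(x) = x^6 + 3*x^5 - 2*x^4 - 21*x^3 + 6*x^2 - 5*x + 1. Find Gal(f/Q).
The polynomial f is an irreducible sextic over Q, so G = Gal(f/Q) is one of the 16 transitive subgroups 6T1, ..., 6T16 of S_6. The discriminant of f is 54786284800, which is not a perfect square, so G is not contained in A_6. The transitive groups of degree 6 not contained in A_6 are: C_6 (6T1, order 6), S_3 (6T2, order 6), D_6 (6T3, order 12), C_3 x S_3 (6T5, order 18), A_4 x C_2 (6T6, order 24), S_4 (6T8, order 24), S_3 x S_3 (6T9, order 36), S_4 x C_2 (6T11, order 48), (S_3 x S_3) : C_2 (6T13, order 72), PGL(2,5) (6T14, order 120), S_6 (6T16, order 720). By Dedekind's theorem, for a prime p not dividing disc(f) the degrees of the irreducible factors of f mod p form the cycle type of an element of G. Factoring f modulo the 22 such primes p <= 101 (skipping 2, 5, 13, 37, which divide the discriminant), each new pattern first appears at: mod 3: f = (x^3 + x^2 + 2)(x^3 + 2x^2 + 2x + 2), pattern 3+3; mod 17: f = (x + 13)(x + 16)(x^4 + 8x^3 + 15x + 13), pattern 4+1+1; mod 31: f = (x^2 + 2x + 10)(x^2 + 8x + 4)(x^2 + 24x + 7), pattern 2+2+2; mod 67: f = (x + 42)(x + 51)(x^2 + 12x + 59)(x^2 + 32x + 21), pattern 2+2+1+1. No other pattern occurs in this range, so the set of observed cycle types is {3+3, 4+1+1, 2+2+2, 2+2+1+1}. The candidates containing elements of all these cycle types are S_4 (6T8) of order 24, S_4 x C_2 (6T11) of order 48, PGL(2,5) (6T14) of order 120, S_6 (6T16) of order 720; the others are excluded. The observed types are precisely the cycle types that occur in S_4 (6T8) (apart from the identity). Each of the other remaining candidates has further cycle types, and by the Chebotarev density theorem the matching factorization patterns would occur for a proportion of primes equal to their share of the group: S_4 x C_2 (6T11) additionally contains elements of type 6, 4+2, 2+1+1+1+1 (17 of its 48 elements, about 35% of primes); PGL(2,5) (6T14) additionally contains elements of type 6, 5+1 (44 of its 120 elements, about 37% of primes); S_6 (6T16) additionally contains elements of type 6, 5+1, 4+2, 3+2+1, 3+1+1+1, 2+1+1+1+1 (529 of its 720 elements, about 73% of primes). None of the 22 primes tested shows any such pattern (for each of these groups the chance of that is below 10^-4), which rules them out. Hence G = S_4 (6T8), of order 24.

S_4 (order 24)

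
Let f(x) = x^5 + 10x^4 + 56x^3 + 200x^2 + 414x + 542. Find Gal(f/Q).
The polynomial f is an irreducible quintic over Q, so G = Gal(f/Q) is a transitive subgroup of S_5: one of C_5 (5T1, order 5), D_5 (5T2, order 10), F_20 (5T3, order 20), A_5 (5T4, order 60) or S_5 (5T5, order 120). The discriminant of f is 37149830992, which is not a perfect square, so G is not contained in A_5. The transitive groups of degree 5 not contained in A_5 are: F_20 (5T3, order 20), S_5 (5T5, order 120). By Dedekind's theorem, for a prime p not dividing disc(f) the degrees of the irreducible factors of f mod p form the cycle type of an element of G. Factoring f modulo the 5 such primes p <= 13 (skipping 2, which divides the discriminant), each new pattern first appears at: mod 3: f = (x^5 + x^4 + 2x^3 + 2x^2 + 2), pattern 5; mod 5: f = (x + 3)(x^4 + 2x^3 + 4), pattern 4+1; mod 13: f = (x + 5)(x + 10)(x^3 + 8x^2 + 3x + 2), pattern 3+1+1. No other pattern occurs in this range, so the set of observed cycle types is {5, 4+1, 3+1+1}. Among the candidates above, the only group containing elements of all these cycle types is S_5 (5T5) — F_20 (5T3) lacks at least one of them. Hence G = S_5 (5T5), of order 120.

S_5 (order 120)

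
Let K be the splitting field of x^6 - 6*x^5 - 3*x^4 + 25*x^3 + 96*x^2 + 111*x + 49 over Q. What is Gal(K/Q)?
The polynomial f is an irreducible sextic over Q, so G = Gal(f/Q) is one of the 16 transitive subgroups 6T1, ..., 6T16 of S_6. The discriminant of f is -152796047606667, which is not a perfect square, so G is not contained in A_6. The transitive groups of degree 6 not contained in A_6 are: C_6 (6T1, order 6), S_3 (6T2, order 6), D_6 (6T3, order 12), C_3 x S_3 (6T5, order 18), A_4 x C_2 (6T6, order 24), S_4 (6T8, order 24), S_3 x S_3 (6T9, order 36), S_4 x C_2 (6T11, order 48), (S_3 x S_3) : C_2 (6T13, order 72), PGL(2,5) (6T14, order 120), S_6 (6T16, order 720). By Dedekind's theorem, for a prime p not dividing disc(f) the degrees of the irreducible factors of f mod p form the cycle type of an element of G. Factoring f modulo the 33 such primes p <= 149 (skipping 3, 43, which divide the discriminant), each new pattern first appears at: mod 2: f = (x^6 + x^4 + x^3 + x + 1), pattern 6; mod 7: f = (x)(x + 5)(x + 6)(x^3 + 4x^2 + 3), pattern 3+1+1+1; mod 17: f = (x^2 + 4x + 16)(x^2 + 11x + 16)(x^2 + 13x + 15), pattern 2+2+2; mod 19: f = (x^3 + 16x^2 + x + 13)(x^3 + 16x^2 + 6x + 14), pattern 3+3; mod 73: f = (x + 2)(x + 19)(x + 35)(x + 38)(x + 49)(x + 70), pattern 1+1+1+1+1+1. No other pattern occurs in this range, so the set of observed cycle types is {6, 3+1+1+1, 2+2+2, 3+3, 1+1+1+1+1+1}. The candidates containing elements of all these cycle types are C_3 x S_3 (6T5) of order 18, S_3 x S_3 (6T9) of order 36, (S_3 x S_3) : C_2 (6T13) of order 72, S_6 (6T16) of order 720; the others are excluded. The observed types are precisely the cycle types that occur in C_3 x S_3 (6T5). Each of the other remaining candidates has further cycle types, and by the Chebotarev density theorem the matching factorization patterns would occur for a proportion of primes equal to their share of the group: S_3 x S_3 (6T9) additionally contains elements of type 2+2+1+1 (9 of its 36 elements, about 25% of primes); (S_3 x S_3) : C_2 (6T13) additionally contains elements of type 4+2, 3+2+1, 2+2+1+1, 2+1+1+1+1 (45 of its 72 elements, about 62% of primes); S_6 (6T16) additionally contains elements of type 5+1, 4+2, 4+1+1, 3+2+1, 2+2+1+1, 2+1+1+1+1 (504 of its 720 elements, about 70% of primes). None of the 33 primes tested shows any such pattern (for each of these groups the chance of that is below 10^-4), which rules them out. Hence G = C_3 x S_3 (6T5), of order 18.

C_3 x S_3, the group 6T5 of order 18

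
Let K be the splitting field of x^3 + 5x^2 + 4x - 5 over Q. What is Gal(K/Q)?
The polynomial is an irreducible cubic over Q and its discriminant is 169 = 13^2, a perfect square. For an irreducible cubic, a square discriminant forces the Galois group to be A_3, the cyclic group of order 3.

C_3 (order 3)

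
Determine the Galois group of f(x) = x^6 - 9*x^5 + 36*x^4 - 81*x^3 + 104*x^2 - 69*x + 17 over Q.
The polynomial f is an irreducible sextic over Q, so G = Gal(f/Q) is one of the 16 transitive subgroups 6T1, ..., 6T16 of S_6. The discriminant of f is 810448, which is not a perfect square, so G is not contained in A_6. The transitive groups of degree 6 not contained in A_6 are: C_6 (6T1, order 6), S_3 (6T2, order 6), D_6 (6T3, order 12), C_3 x S_3 (6T5, order 18), A_4 x C_2 (6T6, order 24), S_4 (6T8, order 24), S_3 x S_3 (6T9, order 36), S_4 x C_2 (6T11, order 48), (S_3 x S_3) : C_2 (6T13, order 72), PGL(2,5) (6T14, order 120), S_6 (6T16, order 720). By Dedekind's theorem, for a prime p not dividing disc(f) the degrees of the irreducible factors of f mod p form the cycle type of an element of G. Factoring f modulo the 22 such primes p <= 89 (skipping 2, 37, which divide the discriminant), each new pattern first appears at: mod 3: f = (x^3 + x^2 + 2x + 1)(x^3 + 2x^2 + 2x + 2), pattern 3+3; mod 5: f = (x^2 + x + 2)(x^2 + 2x + 4)(x^2 + 3x + 4), pattern 2+2+2; mod 17: f = (x)(x + 14)(x^4 + 11x^3 + x^2 + 7x + 6), pattern 4+1+1; mod 67: f = (x + 3)(x + 61)(x^2 + 64x + 42)(x^2 + 64x + 52), pattern 2+2+1+1. No other pattern occurs in this range, so the set of observed cycle types is {3+3, 2+2+2, 4+1+1, 2+2+1+1}. The candidates containing elements of all these cycle types are S_4 (6T8) of order 24, S_4 x C_2 (6T11) of order 48, PGL(2,5) (6T14) of order 120, S_6 (6T16) of order 720; the others are excluded. The observed types are precisely the cycle types that occur in S_4 (6T8) (apart from the identity). Each of the other remaining candidates has further cycle types, and by the Chebotarev density theorem the matching factorization patterns would occur for a proportion of primes equal to their share of the group: S_4 x C_2 (6T11) additionally contains elements of type 6, 4+2, 2+1+1+1+1 (17 of its 48 elements, about 35% of primes); PGL(2,5) (6T14) additionally contains elements of type 6, 5+1 (44 of its 120 elements, about 37% of primes); S_6 (6T16) additionally contains elements of type 6, 5+1, 4+2, 3+2+1, 3+1+1+1, 2+1+1+1+1 (529 of its 720 elements, about 73% of primes). None of the 22 primes tested shows any such pattern (for each of these groups the chance of that is below 10^-4), which rules them out. Hence G = S_4 (6T8), of order 24.

S_4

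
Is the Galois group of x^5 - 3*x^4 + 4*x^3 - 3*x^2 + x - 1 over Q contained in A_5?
The polynomial is irreducible of degree 5 over Q. Its discriminant is 2209 = 47^2, a perfect square. A Galois group lies in the alternating group exactly when the discriminant is a square in Q, so the Galois group (D_5) is contained in A_5.

Yes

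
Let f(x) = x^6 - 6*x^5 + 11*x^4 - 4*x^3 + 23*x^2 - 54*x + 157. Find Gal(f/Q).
The polynomial f is an irreducible sextic over Q, so G = Gal(f/Q) is one of the 16 transitive subgroups 6T1, ..., 6T16 of S_6. The discriminant of f is -5497558138880000, which is not a perfect square, so G is not contained in A_6. The transitive groups of degree 6 not contained in A_6 are: C_6 (6T1, order 6), S_3 (6T2, order 6), D_6 (6T3, order 12), C_3 x S_3 (6T5, order 18), A_4 x C_2 (6T6, order 24), S_4 (6T8, order 24), S_3 x S_3 (6T9, order 36), S_4 x C_2 (6T11, order 48), (S_3 x S_3) : C_2 (6T13, order 72), PGL(2,5) (6T14, order 120), S_6 (6T16, order 720). By Dedekind's theorem, for a prime p not dividing disc(f) the degrees of the irreducible factors of f mod p form the cycle type of an element of G. Factoring f modulo the 22 such primes p <= 89 (skipping 2, 5, which divide the discriminant), each new pattern first appears at: mod 3: f = (x^3 + x^2 + x + 2)(x^3 + 2x^2 + 2x + 2), pattern 3+3; mod 7: f = (x^2 + 2)(x^2 + 3x + 6)(x^2 + 5x + 2), pattern 2+2+2; mod 13: f = (x + 4)(x + 7)(x^4 + 9x^3 + x^2 + 6x + 7), pattern 4+1+1; mod 43: f = (x + 18)(x + 23)(x^2 + 41x + 17)(x^2 + 41x + 41), pattern 2+2+1+1. No other pattern occurs in this range, so the set of observed cycle types is {3+3, 2+2+2, 4+1+1, 2+2+1+1}. The candidates containing elements of all these cycle types are S_4 (6T8) of order 24, S_4 x C_2 (6T11) of order 48, PGL(2,5) (6T14) of order 120, S_6 (6T16) of order 720; the others are excluded. The observed types are precisely the cycle types that occur in S_4 (6T8) (apart from the identity). Each of the other remaining candidates has further cycle types, and by the Chebotarev density theorem the matching factorization patterns would occur for a proportion of primes equal to their share of the group: S_4 x C_2 (6T11) additionally contains elements of type 6, 4+2, 2+1+1+1+1 (17 of its 48 elements, about 35% of primes); PGL(2,5) (6T14) additionally contains elements of type 6, 5+1 (44 of its 120 elements, about 37% of primes); S_6 (6T16) additionally contains elements of type 6, 5+1, 4+2, 3+2+1, 3+1+1+1, 2+1+1+1+1 (529 of its 720 elements, about 73% of primes). None of the 22 primes tested shows any such pattern (for each of these groups the chance of that is below 10^-4), which rules them out. Hence G = S_4 (6T8), of order 24.

6T8: S_4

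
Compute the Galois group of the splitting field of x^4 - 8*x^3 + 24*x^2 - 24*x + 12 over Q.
The polynomial is an irreducible quartic over Q and its discriminant is 331776 = 576^2, a perfect square, so the Galois group is contained in A_4. The resolvent cubic y^3 - 24*y^2 + 144*y - 192 is irreducible over Q. An irreducible resolvent with square discriminant gives A_4.

A_4 (also written A4)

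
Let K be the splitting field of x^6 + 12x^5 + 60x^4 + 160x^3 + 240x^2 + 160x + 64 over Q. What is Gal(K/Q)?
The polynomial f is an irreducible sextic over Q, so G = Gal(f/Q) is one of the 16 transitive subgroups 6T1, ..., 6T16 of S_6. The discriminant of f is -46741055340544, which is not a perfect square, so G is not contained in A_6. The transitive groups of degree 6 not contained in A_6 are: C_6 (6T1, order 6), S_3 (6T2, order 6), D_6 (6T3, order 12), C_3 x S_3 (6T5, order 18), A_4 x C_2 (6T6, order 24), S_4 (6T8, order 24), S_3 x S_3 (6T9, order 36), S_4 x C_2 (6T11, order 48), (S_3 x S_3) : C_2 (6T13, order 72), PGL(2,5) (6T14, order 120), S_6 (6T16, order 720). By Dedekind's theorem, for a prime p not dividing disc(f) the degrees of the irreducible factors of f mod p form the cycle type of an element of G. Factoring f modulo the 3 such primes p <= 7 (skipping 2, which divides the discriminant), each new pattern first appears at: mod 3: f = (x + 1)(x^2 + 1)(x^3 + 2x^2 + 1), pattern 3+2+1; mod 5: f = (x^3 + 3x + 2)(x^3 + 2x^2 + 2x + 2), pattern 3+3; mod 7: f = (x + 5)(x^5 + 4x^3 + 2x + 3), pattern 5+1. No other pattern occurs in this range, so the set of observed cycle types is {3+2+1, 3+3, 5+1}. Among the candidates above, the only group containing elements of all these cycle types is S_6 (6T16); every other candidate lacks at least one of them. Hence G = S_6 (6T16), of order 720.

S_6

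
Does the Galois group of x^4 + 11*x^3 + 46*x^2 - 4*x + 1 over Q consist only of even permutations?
The polynomial is irreducible of degree 4 over Q. Its discriminant is 25425125, which is not a perfect square. A Galois group lies in the alternating group exactly when the discriminant is a square in Q, so the Galois group (C_4) is not contained in A_4.

No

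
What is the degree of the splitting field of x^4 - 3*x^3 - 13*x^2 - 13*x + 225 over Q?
24

The degree of the splitting field over Q equals the order of the Galois group, so first determine the group. The polynomial is an irreducible quartic over Q and its discriminant is 387605629, which is not a perfect square, so the Galois group is not contained in A_4. The resolvent cubic y^3 + 13*y^2 - 861*y - 13894 is irreducible over Q. An irreducible resolvent with non-square discriminant gives S_4. The Galois group S_4 (4T5) has order 24, so the splitting field has degree 24 over Q.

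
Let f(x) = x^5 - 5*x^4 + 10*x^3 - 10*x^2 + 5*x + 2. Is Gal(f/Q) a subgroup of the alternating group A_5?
The polynomial is irreducible of degree 5 over Q. Its discriminant is 253125, which is not a perfect square. A Galois group lies in the alternating group exactly when the discriminant is a square in Q, so the Galois group (F_20) is not contained in A_5.

No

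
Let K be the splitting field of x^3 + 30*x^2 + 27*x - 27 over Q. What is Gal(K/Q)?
The polynomial is an irreducible cubic over Q and its discriminant is 3080025 = 1755^2, a perfect square. For an irreducible cubic, a square discriminant forces the Galois group to be A_3, the cyclic group of order 3.

3T1: C_3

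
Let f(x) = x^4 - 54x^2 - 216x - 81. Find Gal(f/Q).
The polynomial is an irreducible quartic over Q and its discriminant is -13604889600, which is not a perfect square, so the Galois group is not contained in A_4. The resolvent cubic y^3 + 54*y^2 + 324*y - 29160 has exactly one rational root, so the Galois group is C_4 or D_4. The quartic remains irreducible over Q(sqrt(disc)), so the group is D_4.

D_4, the dihedral group of order 8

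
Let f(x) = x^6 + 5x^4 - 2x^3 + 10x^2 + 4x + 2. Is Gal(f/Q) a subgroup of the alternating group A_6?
No

The polynomial is irreducible of degree 6 over Q. Its discriminant is -1083854848, which is not a perfect square. A Galois group lies in the alternating group exactly when the discriminant is a square in Q, so the Galois group ((S_3 x S_3) : C_2) is not contained in A_6.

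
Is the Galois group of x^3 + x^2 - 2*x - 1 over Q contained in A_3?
The polynomial is irreducible of degree 3 over Q. Its discriminant is 49 = 7^2, a perfect square. A Galois group lies in the alternating group exactly when the discriminant is a square in Q, so the Galois group (C_3) is contained in A_3.

Yes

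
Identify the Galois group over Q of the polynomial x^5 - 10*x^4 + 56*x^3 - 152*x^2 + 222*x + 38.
The polynomial f is an irreducible quintic over Q, so G = Gal(f/Q) is a transitive subgroup of S_5: one of C_5 (5T1, order 5), D_5 (5T2, order 10), F_20 (5T3, order 20), A_5 (5T4, order 60) or S_5 (5T5, order 120). The discriminant of f is 37149830992, which is not a perfect square, so G is not contained in A_5. The transitive groups of degree 5 not contained in A_5 are: F_20 (5T3, order 20), S_5 (5T5, order 120). By Dedekind's theorem, for a prime p not dividing disc(f) the degrees of the irreducible factors of f mod p form the cycle type of an element of G. Factoring f modulo the 5 such primes p <= 13 (skipping 2, which divides the discriminant), each new pattern first appears at: mod 3: f = (x^5 + 2x^4 + 2x^3 + x^2 + 2), pattern 5; mod 5: f = (x + 4)(x^4 + x^3 + 2x^2 + 2), pattern 4+1; mod 13: f = (x + 1)(x + 6)(x^3 + 9x^2 + 2), pattern 3+1+1. No other pattern occurs in this range, so the set of observed cycle types is {5, 4+1, 3+1+1}. Among the candidates above, the only group containing elements of all these cycle types is S_5 (5T5) — F_20 (5T3) lacks at least one of them. Hence G = S_5 (5T5), of order 120.

S_5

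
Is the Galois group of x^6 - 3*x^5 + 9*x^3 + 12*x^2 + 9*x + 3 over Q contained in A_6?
The polynomial is irreducible of degree 6 over Q. Its discriminant is -67744512, which is not a perfect square. A Galois group lies in the alternating group exactly when the discriminant is a square in Q, so the Galois group (S_3) is not contained in A_6.

No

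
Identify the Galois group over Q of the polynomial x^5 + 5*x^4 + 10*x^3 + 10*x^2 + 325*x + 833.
The polynomial f is an irreducible quintic over Q, so G = Gal(f/Q) is a transitive subgroup of S_5: one of C_5 (5T1, order 5), D_5 (5T2, order 10), F_20 (5T3, order 20), A_5 (5T4, order 60) or S_5 (5T5, order 120). The discriminant of f is 1073741824000000 = 32768000^2, a perfect square, so G is contained in A_5. The transitive groups of degree 5 contained in A_5 are: C_5 (5T1, order 5), D_5 (5T2, order 10), A_5 (5T4, order 60). By Dedekind's theorem, for a prime p not dividing disc(f) the degrees of the irreducible factors of f mod p form the cycle type of an element of G. Factoring f modulo the 2 such primes p <= 7 (skipping 2, 5, which divide the discriminant), each new pattern first appears at: mod 3: f = (x^5 + 2x^4 + x^3 + x^2 + x + 2), pattern 5; mod 7: f = (x)(x + 5)(x^3 + 3x + 2), pattern 3+1+1. No other pattern occurs in this range, so the set of observed cycle types is {5, 3+1+1}. Among the candidates above, the only group containing elements of all these cycle types is A_5 (5T4) — each of C_5 (5T1), D_5 (5T2) lacks at least one of them. Hence G = A_5 (5T4), of order 60.

A_5 (also written A5)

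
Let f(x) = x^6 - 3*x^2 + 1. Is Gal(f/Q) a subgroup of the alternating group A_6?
The polynomial is irreducible of degree 6 over Q. Its discriminant is -419904, which is not a perfect square. A Galois group lies in the alternating group exactly when the discriminant is a square in Q, so the Galois group (A_4 x C_2) is not contained in A_6.

No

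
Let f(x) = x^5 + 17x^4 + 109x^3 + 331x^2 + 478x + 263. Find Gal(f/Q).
C_5

The polynomial f is an irreducible quintic over Q, so G = Gal(f/Q) is a transitive subgroup of S_5: one of C_5 (5T1, order 5), D_5 (5T2, order 10), F_20 (5T3, order 20), A_5 (5T4, order 60) or S_5 (5T5, order 120). The discriminant of f is 14641 = 121^2, a perfect square, so G is contained in A_5. The transitive groups of degree 5 contained in A_5 are: C_5 (5T1, order 5), D_5 (5T2, order 10), A_5 (5T4, order 60). By Dedekind's theorem, for a prime p not dividing disc(f) the degrees of the irreducible factors of f mod p form the cycle type of an element of G. Factoring f modulo the 14 such primes p <= 47 (skipping 11, which divides the discriminant), each new pattern first appears at: mod 2: f = (x^5 + x^4 + x^3 + x^2 + 1), pattern 5; mod 23: f = (x + 1)(x + 5)(x + 6)(x + 12)(x + 16), pattern 1+1+1+1+1. No other pattern occurs in this range, so the set of observed cycle types is {5, 1+1+1+1+1}. The candidates containing elements of all these cycle types are C_5 (5T1) of order 5, D_5 (5T2) of order 10, A_5 (5T4) of order 60; the others are excluded. The observed types are precisely the cycle types that occur in C_5 (5T1). Each of the other remaining candidates has further cycle types, and by the Chebotarev density theorem the matching factorization patterns would occur for a proportion of primes equal to their share of the group: D_5 (5T2) additionally contains elements of type 2+2+1 (5 of its 10 elements, about 50% of primes); A_5 (5T4) additionally contains elements of type 3+1+1, 2+2+1 (35 of its 60 elements, about 58% of primes). None of the 14 primes tested shows any such pattern (for each of these groups the chance of that is below 10^-4), which rules them out. Hence G = C_5 (5T1), of order 5.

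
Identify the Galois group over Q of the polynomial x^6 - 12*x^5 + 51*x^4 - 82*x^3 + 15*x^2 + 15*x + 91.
C_3 x S_3

The polynomial f is an irreducible sextic over Q, so G = Gal(f/Q) is one of the 16 transitive subgroups 6T1, ..., 6T16 of S_6. The discriminant of f is -51195483, which is not a perfect square, so G is not contained in A_6. The transitive groups of degree 6 not contained in A_6 are: C_6 (6T1, order 6), S_3 (6T2, order 6), D_6 (6T3, order 12), C_3 x S_3 (6T5, order 18), A_4 x C_2 (6T6, order 24), S_4 (6T8, order 24), S_3 x S_3 (6T9, order 36), S_4 x C_2 (6T11, order 48), (S_3 x S_3) : C_2 (6T13, order 72), PGL(2,5) (6T14, order 120), S_6 (6T16, order 720). By Dedekind's theorem, for a prime p not dividing disc(f) the degrees of the irreducible factors of f mod p form the cycle type of an element of G. Factoring f modulo the 33 such primes p <= 149 (skipping 3, 17, which divide the discriminant), each new pattern first appears at: mod 2: f = (x^6 + x^4 + x^2 + x + 1), pattern 6; mod 7: f = (x)(x + 3)(x + 5)(x^3 + x^2 + 1), pattern 3+1+1+1; mod 19: f = (x^3 + 13x^2 + 4x + 3)(x^3 + 13x^2 + 11x + 5), pattern 3+3; mod 53: f = (x^2 + 2x + 22)(x^2 + 43x + 47)(x^2 + 49x + 23), pattern 2+2+2; mod 73: f = (x + 7)(x + 8)(x + 22)(x + 52)(x + 53)(x + 65), pattern 1+1+1+1+1+1. No other pattern occurs in this range, so the set of observed cycle types is {6, 3+1+1+1, 3+3, 2+2+2, 1+1+1+1+1+1}. The candidates containing elements of all these cycle types are C_3 x S_3 (6T5) of order 18, S_3 x S_3 (6T9) of order 36, (S_3 x S_3) : C_2 (6T13) of order 72, S_6 (6T16) of order 720; the others are excluded. The observed types are precisely the cycle types that occur in C_3 x S_3 (6T5). Each of the other remaining candidates has further cycle types, and by the Chebotarev density theorem the matching factorization patterns would occur for a proportion of primes equal to their share of the group: S_3 x S_3 (6T9) additionally contains elements of type 2+2+1+1 (9 of its 36 elements, about 25% of primes); (S_3 x S_3) : C_2 (6T13) additionally contains elements of type 4+2, 3+2+1, 2+2+1+1, 2+1+1+1+1 (45 of its 72 elements, about 62% of primes); S_6 (6T16) additionally contains elements of type 5+1, 4+2, 4+1+1, 3+2+1, 2+2+1+1, 2+1+1+1+1 (504 of its 720 elements, about 70% of primes). None of the 33 primes tested shows any such pattern (for each of these groups the chance of that is below 10^-4), which rules them out. Hence G = C_3 x S_3 (6T5), of order 18.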